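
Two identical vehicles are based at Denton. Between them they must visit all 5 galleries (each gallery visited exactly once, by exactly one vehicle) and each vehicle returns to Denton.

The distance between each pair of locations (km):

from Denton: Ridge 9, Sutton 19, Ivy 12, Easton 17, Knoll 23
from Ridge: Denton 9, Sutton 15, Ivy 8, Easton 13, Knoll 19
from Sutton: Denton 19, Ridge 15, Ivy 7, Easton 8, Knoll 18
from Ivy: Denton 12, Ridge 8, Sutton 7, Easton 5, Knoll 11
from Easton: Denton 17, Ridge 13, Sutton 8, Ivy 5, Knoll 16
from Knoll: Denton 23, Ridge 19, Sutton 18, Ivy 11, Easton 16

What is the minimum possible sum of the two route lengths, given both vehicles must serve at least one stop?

84 km — the smallest possible combined total.

Try each way of splitting the stops between the two vehicles (each non-empty) and, for each split, find the best tour for each vehicle:
  {Ridge} + {Sutton, Ivy, Easton, Knoll}: 18 + 66 = 84
  {Sutton} + {Ridge, Ivy, Easton, Knoll}: 38 + 61 = 99
  {Ridge, Sutton} + {Ivy, Easton, Knoll}: 43 + 56 = 99
  {Ivy} + {Ridge, Sutton, Easton, Knoll}: 24 + 71 = 95
  {Ridge, Ivy} + {Sutton, Easton, Knoll}: 29 + 66 = 95
  {Sutton, Ivy} + {Ridge, Easton, Knoll}: 38 + 61 = 99
  … (15 splits in total)
Best: vehicle 1 Denton → Ridge → Denton = 18; vehicle 2 Denton → Sutton → Easton → Ivy → Knoll → Denton = 66; combined 84.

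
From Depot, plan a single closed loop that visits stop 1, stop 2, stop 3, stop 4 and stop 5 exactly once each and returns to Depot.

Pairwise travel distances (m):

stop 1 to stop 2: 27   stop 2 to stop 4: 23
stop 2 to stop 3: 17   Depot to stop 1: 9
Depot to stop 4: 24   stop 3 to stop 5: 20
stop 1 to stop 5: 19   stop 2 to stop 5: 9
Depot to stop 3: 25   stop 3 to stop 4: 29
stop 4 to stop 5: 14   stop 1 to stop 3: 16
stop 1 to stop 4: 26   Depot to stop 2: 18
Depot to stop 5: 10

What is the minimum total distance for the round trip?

Shortest round trip = 89 m.

There are 60 distinct closed tours to check (reversals are equivalent).
Depot - stop 1 - stop 2 - stop 3 - stop 4 - stop 5 - Depot: 9+27+17+29+14+10 = 106
Depot - stop 1 - stop 2 - stop 3 - stop 5 - stop 4 - Depot: 9+27+17+20+14+24 = 111
Depot - stop 1 - stop 2 - stop 4 - stop 3 - stop 5 - Depot: 9+27+23+29+20+10 = 118
Depot - stop 1 - stop 2 - stop 4 - stop 5 - stop 3 - Depot: 9+27+23+14+20+25 = 118
Depot - stop 1 - stop 2 - stop 5 - stop 3 - stop 4 - Depot: 9+27+9+20+29+24 = 118
Depot - stop 1 - stop 2 - stop 5 - stop 4 - stop 3 - Depot: 9+27+9+14+29+25 = 113
Depot - stop 1 - stop 3 - stop 2 - stop 4 - stop 5 - Depot: 9+16+17+23+14+10 = 89
Depot - stop 1 - stop 3 - stop 2 - stop 5 - stop 4 - Depot: 9+16+17+9+14+24 = 89
Depot - stop 1 - stop 3 - stop 4 - stop 2 - stop 5 - Depot: 9+16+29+23+9+10 = 96
Depot - stop 1 - stop 3 - stop 4 - stop 5 - stop 2 - Depot: 9+16+29+14+9+18 = 95
Depot - stop 1 - stop 3 - stop 5 - stop 2 - stop 4 - Depot: 9+16+20+9+23+24 = 101
Depot - stop 1 - stop 3 - stop 5 - stop 4 - stop 2 - Depot: 9+16+20+14+23+18 = 100
Depot - stop 1 - stop 4 - stop 2 - stop 3 - stop 5 - Depot: 9+26+23+17+20+10 = 105
Depot - stop 1 - stop 4 - stop 2 - stop 5 - stop 3 - Depot: 9+26+23+9+20+25 = 112
… (46 more)
The minimum is 89.
One optimal route: Depot → stop 1 → stop 3 → stop 2 → stop 4 → stop 5 → Depot (or its reverse).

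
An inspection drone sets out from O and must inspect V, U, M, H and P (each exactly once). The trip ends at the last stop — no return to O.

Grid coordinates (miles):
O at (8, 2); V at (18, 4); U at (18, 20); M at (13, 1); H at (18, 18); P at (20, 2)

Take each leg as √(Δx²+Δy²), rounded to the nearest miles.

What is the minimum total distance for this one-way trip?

Minimum one-way distance = 31 miles.

There are 5! = 120 possible orderings.
O → V → U → M → H → P: 10+16+20+18+16 = 80
O → V → U → M → P → H: 10+16+20+7+16 = 69
O → V → U → H → M → P: 10+16+2+18+7 = 53
O → V → U → H → P → M: 10+16+2+16+7 = 51
O → V → U → P → M → H: 10+16+18+7+18 = 69
O → V → U → P → H → M: 10+16+18+16+18 = 78
O → V → M → U → H → P: 10+6+20+2+16 = 54
O → V → M → U → P → H: 10+6+20+18+16 = 70
O → V → M → H → U → P: 10+6+18+2+18 = 54
O → V → M → H → P → U: 10+6+18+16+18 = 68
O → V → M → P → U → H: 10+6+7+18+2 = 43
O → V → M → P → H → U: 10+6+7+16+2 = 41
O → V → H → U → M → P: 10+14+2+20+7 = 53
O → V → H → U → P → M: 10+14+2+18+7 = 51
… (106 more)
O → M → P → V → H → U: 5+7+3+14+2 = 31  ← best
The minimum is 31.
One shortest path: O → M → P → V → H → U.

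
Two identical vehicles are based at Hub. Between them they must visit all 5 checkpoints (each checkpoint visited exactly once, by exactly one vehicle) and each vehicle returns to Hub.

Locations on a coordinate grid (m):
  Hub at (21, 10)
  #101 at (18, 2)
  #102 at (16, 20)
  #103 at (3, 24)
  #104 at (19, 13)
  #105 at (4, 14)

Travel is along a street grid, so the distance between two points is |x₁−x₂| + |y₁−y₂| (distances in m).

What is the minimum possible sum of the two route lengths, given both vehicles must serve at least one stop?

Minimum combined distance: 86 m.

There are 2^4 − 1 = 15 ways to divide the 5 stops into two non-empty groups. For each, the best each vehicle can do is its own shortest tour through its group:
  {#101} + {#102, #103, #104, #105}: 22 + 64 = 86
  {#102} + {#101, #103, #104, #105}: 30 + 80 = 110
  {#101, #102} + {#103, #104, #105}: 46 + 64 = 110
  {#103} + {#101, #102, #104, #105}: 64 + 70 = 134
  {#101, #103} + {#102, #104, #105}: 80 + 54 = 134
  {#102, #103} + {#101, #104, #105}: 64 + 58 = 122
  … (15 splits in total)
Best: vehicle 1 Hub → #101 → Hub = 22; vehicle 2 Hub → #102 → #103 → #105 → #104 → Hub = 64; combined 86.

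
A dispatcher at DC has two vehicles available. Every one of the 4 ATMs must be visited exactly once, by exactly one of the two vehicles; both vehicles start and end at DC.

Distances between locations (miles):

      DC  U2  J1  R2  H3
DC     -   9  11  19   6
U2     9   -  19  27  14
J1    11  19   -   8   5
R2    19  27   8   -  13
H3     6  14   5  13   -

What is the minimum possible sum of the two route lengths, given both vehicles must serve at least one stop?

Minimum combined distance: 56 miles.

There are 2^3 − 1 = 7 ways to divide the 4 stops into two non-empty groups. For each, the best each vehicle can do is its own shortest tour through its group:
  {U2} + {J1, R2, H3}: 18 + 38 = 56
  {J1} + {U2, R2, H3}: 22 + 55 = 77
  {U2, J1} + {R2, H3}: 39 + 38 = 77
  {R2} + {U2, J1, H3}: 38 + 39 = 77
  {U2, R2} + {J1, H3}: 55 + 22 = 77
  {J1, R2} + {U2, H3}: 38 + 29 = 67
  … (7 splits in total)
Best: vehicle 1 DC → U2 → DC = 18; vehicle 2 DC → J1 → R2 → H3 → DC = 38; combined 56.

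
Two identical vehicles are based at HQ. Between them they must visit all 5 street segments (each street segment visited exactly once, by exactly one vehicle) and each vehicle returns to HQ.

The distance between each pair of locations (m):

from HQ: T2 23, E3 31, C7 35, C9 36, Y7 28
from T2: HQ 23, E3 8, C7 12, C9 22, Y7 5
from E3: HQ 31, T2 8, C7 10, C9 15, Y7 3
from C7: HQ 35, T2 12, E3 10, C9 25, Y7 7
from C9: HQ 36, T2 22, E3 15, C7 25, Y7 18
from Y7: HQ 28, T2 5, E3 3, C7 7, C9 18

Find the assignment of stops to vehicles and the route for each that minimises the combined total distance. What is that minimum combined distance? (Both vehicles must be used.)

There are 2^4 − 1 = 15 ways to divide the 5 stops into two non-empty groups. For each, the best each vehicle can do is its own shortest tour through its group:
  {T2} + {E3, C7, C9, Y7}: 46 + 96 = 142
  {E3} + {T2, C7, C9, Y7}: 62 + 96 = 158
  {T2, E3} + {C7, C9, Y7}: 62 + 96 = 158
  {C7} + {T2, E3, C9, Y7}: 70 + 82 = 152
  {T2, C7} + {E3, C9, Y7}: 70 + 82 = 152
  {E3, C7} + {T2, C9, Y7}: 76 + 82 = 158
  … (15 splits in total)
Best: vehicle 1 HQ → T2 → HQ = 46; vehicle 2 HQ → C7 → Y7 → E3 → C9 → HQ = 96; combined 142.

142 m — the smallest possible combined total.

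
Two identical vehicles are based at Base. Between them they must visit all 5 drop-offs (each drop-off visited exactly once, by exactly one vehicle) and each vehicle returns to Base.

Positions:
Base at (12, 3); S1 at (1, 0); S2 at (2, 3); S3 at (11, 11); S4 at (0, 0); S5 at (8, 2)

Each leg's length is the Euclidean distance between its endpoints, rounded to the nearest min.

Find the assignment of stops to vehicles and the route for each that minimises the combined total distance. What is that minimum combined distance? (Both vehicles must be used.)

Minimum combined distance: 42 min.

There are 2^4 − 1 = 15 ways to divide the 5 stops into two non-empty groups. For each, the best each vehicle can do is its own shortest tour through its group:
  {S1} + {S2, S3, S4, S5}: 22 + 36 = 58
  {S2} + {S1, S3, S4, S5}: 20 + 36 = 56
  {S1, S2} + {S3, S4, S5}: 24 + 36 = 60
  {S3} + {S1, S2, S4, S5}: 16 + 26 = 42
  {S1, S3} + {S2, S4, S5}: 34 + 26 = 60
  {S2, S3} + {S1, S4, S5}: 30 + 24 = 54
  … (15 splits in total)
Best: vehicle 1 Base → S3 → Base = 16; vehicle 2 Base → S1 → S4 → S2 → S5 → Base = 26; combined 42.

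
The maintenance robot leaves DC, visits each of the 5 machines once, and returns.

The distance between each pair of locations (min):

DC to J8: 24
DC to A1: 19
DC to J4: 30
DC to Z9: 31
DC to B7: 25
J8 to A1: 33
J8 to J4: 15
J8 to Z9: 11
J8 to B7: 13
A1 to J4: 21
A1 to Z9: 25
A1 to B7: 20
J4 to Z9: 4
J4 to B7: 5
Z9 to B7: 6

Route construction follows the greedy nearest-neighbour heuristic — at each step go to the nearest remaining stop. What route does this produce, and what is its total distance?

Total distance 83 min via the nearest-neighbour route DC → A1 → B7 → J4 → Z9 → J8 → DC.

DC → [A1:19 / J8:24 / B7:25 / J4:30 / Z9:31] → A1 (19)
A1 → [B7:20 / J4:21 / Z9:25 / J8:33] → B7 (20)
B7 → [J4:5 / Z9:6 / J8:13] → J4 (5)
J4 → [Z9:4 / J8:15] → Z9 (4)
Z9 → [J8:11] → J8 (11)
Return J8→DC: 24.
Total = 19 + 20 + 5 + 4 + 11 + 24 = 83.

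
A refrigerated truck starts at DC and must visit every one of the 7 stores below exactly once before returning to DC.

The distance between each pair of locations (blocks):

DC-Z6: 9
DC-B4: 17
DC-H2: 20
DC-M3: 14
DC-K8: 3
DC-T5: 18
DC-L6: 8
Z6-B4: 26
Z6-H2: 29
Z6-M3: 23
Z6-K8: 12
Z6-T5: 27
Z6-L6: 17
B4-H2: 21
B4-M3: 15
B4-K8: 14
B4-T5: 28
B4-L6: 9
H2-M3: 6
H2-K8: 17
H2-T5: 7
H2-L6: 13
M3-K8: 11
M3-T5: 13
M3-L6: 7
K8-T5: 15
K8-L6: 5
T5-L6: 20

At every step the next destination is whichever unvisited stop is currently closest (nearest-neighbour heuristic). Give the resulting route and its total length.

98 blocks along DC → K8 → L6 → M3 → H2 → T5 → Z6 → B4 → DC.

From DC: distances to unvisited — K8=3, L6=8, Z6=9, M3=14, B4=17, T5=18, H2=20. Nearest is K8 (3).
From K8: distances to unvisited — L6=5, M3=11, Z6=12, B4=14, T5=15, H2=17. Nearest is L6 (5).
From L6: distances to unvisited — M3=7, B4=9, H2=13, Z6=17, T5=20. Nearest is M3 (7).
From M3: distances to unvisited — H2=6, T5=13, B4=15, Z6=23. Nearest is H2 (6).
From H2: distances to unvisited — T5=7, B4=21, Z6=29. Nearest is T5 (7).
From T5: distances to unvisited — Z6=27, B4=28. Nearest is Z6 (27).
From Z6: distances to unvisited — B4=26. Nearest is B4 (26).
Return B4→DC: 17.
Total = 3 + 5 + 7 + 6 + 7 + 27 + 26 + 17 = 98.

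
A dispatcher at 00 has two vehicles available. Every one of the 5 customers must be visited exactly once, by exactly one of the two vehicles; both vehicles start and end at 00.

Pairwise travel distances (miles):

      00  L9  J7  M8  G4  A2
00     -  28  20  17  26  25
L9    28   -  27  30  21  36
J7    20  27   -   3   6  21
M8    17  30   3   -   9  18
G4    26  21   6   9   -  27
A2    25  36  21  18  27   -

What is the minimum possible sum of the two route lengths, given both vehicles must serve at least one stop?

Minimum combined distance: 125 miles.

Check every non-empty split of the stops between the two vehicles; for each half take its own optimal tour:
  {L9} + {J7, M8, G4, A2}: 56 + 78 = 134
  {J7} + {L9, M8, G4, A2}: 40 + 101 = 141
  {L9, J7} + {M8, G4, A2}: 75 + 78 = 153
  {M8} + {L9, J7, G4, A2}: 34 + 101 = 135
  {L9, M8} + {J7, G4, A2}: 75 + 78 = 153
  {J7, M8} + {L9, G4, A2}: 40 + 101 = 141
  … (15 splits in total)
  {L9, J7, M8, G4} + {A2}: 75 + 50 = 125  ← best
Best: vehicle 1 00 → L9 → G4 → J7 → M8 → 00 = 75; vehicle 2 00 → A2 → 00 = 50; combined 125.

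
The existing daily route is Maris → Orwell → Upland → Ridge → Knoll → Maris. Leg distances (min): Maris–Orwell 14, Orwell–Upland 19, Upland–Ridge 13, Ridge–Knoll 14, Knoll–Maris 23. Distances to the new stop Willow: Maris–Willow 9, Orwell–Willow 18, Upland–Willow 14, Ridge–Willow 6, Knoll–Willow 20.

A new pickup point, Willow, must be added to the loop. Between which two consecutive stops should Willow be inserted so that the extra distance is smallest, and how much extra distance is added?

+6 min — insert Willow between Knoll and Maris.

Insertion cost between consecutive stops i–j is d(i,Willow) + d(Willow,j) − d(i,j):
  between Maris and Orwell: 9 + 18 − 14 = 13
  between Orwell and Upland: 18 + 14 − 19 = 13
  between Upland and Ridge: 14 + 6 − 13 = 7
  between Ridge and Knoll: 6 + 20 − 14 = 12
  between Knoll and Maris: 20 + 9 − 23 = 6
Cheapest insertion is between Knoll and Maris, adding 6.
New total = 83 + 6 = 89.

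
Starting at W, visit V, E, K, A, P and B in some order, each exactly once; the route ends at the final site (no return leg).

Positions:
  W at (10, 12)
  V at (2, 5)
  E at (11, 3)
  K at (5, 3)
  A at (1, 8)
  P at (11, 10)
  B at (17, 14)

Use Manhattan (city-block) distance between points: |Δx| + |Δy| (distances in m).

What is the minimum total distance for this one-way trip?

There are 6! = 720 possible orderings.
W - V - E - K - A - P - B: 15+11+6+9+12+10 = 63
W - V - E - K - A - B - P: 15+11+6+9+22+10 = 73
W - V - E - K - P - A - B: 15+11+6+13+12+22 = 79
W - V - E - K - P - B - A: 15+11+6+13+10+22 = 77
W - V - E - K - B - A - P: 15+11+6+23+22+12 = 89
W - V - E - K - B - P - A: 15+11+6+23+10+12 = 77
W - V - E - A - K - P - B: 15+11+15+9+13+10 = 73
W - V - E - A - K - B - P: 15+11+15+9+23+10 = 83
… (712 more)
W - B - P - E - K - V - A: 9+10+7+6+5+4 = 41  ← best
The minimum is 41.
One shortest path: W → B → P → E → K → V → A.

Minimum one-way distance = 41 m.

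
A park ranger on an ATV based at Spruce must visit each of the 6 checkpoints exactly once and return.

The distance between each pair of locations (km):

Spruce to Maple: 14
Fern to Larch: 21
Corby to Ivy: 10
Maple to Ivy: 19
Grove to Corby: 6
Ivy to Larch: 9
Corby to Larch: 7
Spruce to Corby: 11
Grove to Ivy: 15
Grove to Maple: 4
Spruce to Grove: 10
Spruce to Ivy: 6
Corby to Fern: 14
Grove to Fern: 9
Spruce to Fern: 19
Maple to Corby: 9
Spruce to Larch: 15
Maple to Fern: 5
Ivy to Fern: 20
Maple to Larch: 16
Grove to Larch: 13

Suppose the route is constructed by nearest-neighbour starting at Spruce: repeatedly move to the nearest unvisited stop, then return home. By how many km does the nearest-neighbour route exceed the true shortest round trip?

Spruce: Ivy=6, Grove=10, Corby=11, Maple=14, Larch=15, Fern=19 ⇒ Ivy
Ivy: Larch=9, Corby=10, Grove=15, Maple=19, Fern=20 ⇒ Larch
Larch: Corby=7, Grove=13, Maple=16, Fern=21 ⇒ Corby
Corby: Grove=6, Maple=9, Fern=14 ⇒ Grove
Grove: Maple=4, Fern=9 ⇒ Maple
Maple: Fern=5 ⇒ Fern
NN route Spruce → Ivy → Larch → Corby → Grove → Maple → Fern → Spruce costs 56.
Optimal: Spruce → Grove → Maple → Fern → Corby → Larch → Ivy → Spruce costs 55 (by enumerating all 360 distinct tours).
Excess = 56 − 55 = 1.

The nearest-neighbour route is 1 km longer than optimal.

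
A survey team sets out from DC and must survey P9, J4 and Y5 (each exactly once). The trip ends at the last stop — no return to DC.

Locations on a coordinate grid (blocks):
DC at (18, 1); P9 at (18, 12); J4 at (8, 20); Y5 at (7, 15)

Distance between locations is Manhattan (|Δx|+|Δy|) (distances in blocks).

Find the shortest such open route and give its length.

There are 3! = 6 possible orderings.
DC - P9 - J4 - Y5: 11+18+6 = 35
DC - P9 - Y5 - J4: 11+14+6 = 31
DC - J4 - P9 - Y5: 29+18+14 = 61
DC - J4 - Y5 - P9: 29+6+14 = 49
DC - Y5 - P9 - J4: 25+14+18 = 57
DC - Y5 - J4 - P9: 25+6+18 = 49
The minimum is 31.
One shortest path: DC → P9 → Y5 → J4.

Shortest open route: 31 blocks.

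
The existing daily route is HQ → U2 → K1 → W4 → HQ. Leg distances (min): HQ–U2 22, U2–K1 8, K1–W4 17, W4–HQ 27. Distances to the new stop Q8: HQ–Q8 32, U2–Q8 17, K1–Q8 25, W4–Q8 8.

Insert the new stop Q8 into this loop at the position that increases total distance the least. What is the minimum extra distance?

Adding 13 min by placing Q8 on the W4–HQ leg.

Insertion cost between consecutive stops i–j is d(i,Q8) + d(Q8,j) − d(i,j):
  between HQ and U2: 32 + 17 − 22 = 27
  between U2 and K1: 17 + 25 − 8 = 34
  between K1 and W4: 25 + 8 − 17 = 16
  between W4 and HQ: 8 + 32 − 27 = 13
Cheapest insertion is between W4 and HQ, adding 13.
New total = 74 + 13 = 87.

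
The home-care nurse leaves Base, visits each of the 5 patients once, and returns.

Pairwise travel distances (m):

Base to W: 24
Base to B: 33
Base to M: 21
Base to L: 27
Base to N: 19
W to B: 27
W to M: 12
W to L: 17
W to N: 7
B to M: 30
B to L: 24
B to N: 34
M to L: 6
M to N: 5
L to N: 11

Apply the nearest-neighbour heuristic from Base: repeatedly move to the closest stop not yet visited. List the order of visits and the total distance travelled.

At Base the remaining stops are N 19, M 21, W 24, L 27, B 33; go to N.
At N the remaining stops are M 5, W 7, L 11, B 34; go to M.
At M the remaining stops are L 6, W 12, B 30; go to L.
At L the remaining stops are W 17, B 24; go to W.
At W the remaining stops are B 27; go to B.
Return B→Base: 33.
Total = 19 + 5 + 6 + 17 + 27 + 33 = 107.

Nearest-neighbour total = 107 m; route Base → N → M → L → W → B → Base.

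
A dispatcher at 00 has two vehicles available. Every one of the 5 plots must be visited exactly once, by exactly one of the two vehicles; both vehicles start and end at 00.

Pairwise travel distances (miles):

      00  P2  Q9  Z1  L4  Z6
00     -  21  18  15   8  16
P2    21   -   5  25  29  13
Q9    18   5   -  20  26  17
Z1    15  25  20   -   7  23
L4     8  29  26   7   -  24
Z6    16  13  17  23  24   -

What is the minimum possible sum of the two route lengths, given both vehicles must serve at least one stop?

There are 2^4 − 1 = 15 ways to divide the 5 stops into two non-empty groups. For each, the best each vehicle can do is its own shortest tour through its group:
  {P2} + {Q9, Z1, L4, Z6}: 42 + 68 = 110
  {Q9} + {P2, Z1, L4, Z6}: 36 + 69 = 105
  {P2, Q9} + {Z1, L4, Z6}: 44 + 54 = 98
  {Z1} + {P2, Q9, L4, Z6}: 30 + 68 = 98
  {P2, Z1} + {Q9, L4, Z6}: 61 + 67 = 128
  {Q9, Z1} + {P2, L4, Z6}: 53 + 66 = 119
  … (15 splits in total)
  {Z1, L4} + {P2, Q9, Z6}: 30 + 52 = 82  ← best
Best: vehicle 1 00 → Z1 → L4 → 00 = 30; vehicle 2 00 → Q9 → P2 → Z6 → 00 = 52; combined 82.

82 miles — the smallest possible combined total.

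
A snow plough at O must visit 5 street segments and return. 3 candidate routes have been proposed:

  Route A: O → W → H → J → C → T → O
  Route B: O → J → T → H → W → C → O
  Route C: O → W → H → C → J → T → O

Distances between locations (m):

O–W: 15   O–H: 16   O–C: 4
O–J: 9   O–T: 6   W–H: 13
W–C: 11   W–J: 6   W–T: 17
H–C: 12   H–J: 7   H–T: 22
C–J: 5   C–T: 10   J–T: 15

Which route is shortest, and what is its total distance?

Route A: 15 + 13 + 7 + 5 + 10 + 6 = 56
Route B: 9 + 15 + 22 + 13 + 11 + 4 = 74
Route C: 15 + 13 + 12 + 5 + 15 + 6 = 66

56 m — Route A is the shortest.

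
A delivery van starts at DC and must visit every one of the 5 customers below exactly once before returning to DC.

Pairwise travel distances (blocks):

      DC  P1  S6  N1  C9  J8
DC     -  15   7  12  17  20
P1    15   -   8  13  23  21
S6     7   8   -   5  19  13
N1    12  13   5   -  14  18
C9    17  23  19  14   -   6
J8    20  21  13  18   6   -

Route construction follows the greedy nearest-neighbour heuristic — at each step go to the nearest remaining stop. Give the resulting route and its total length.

Total distance 69 blocks via the nearest-neighbour route DC → S6 → N1 → P1 → J8 → C9 → DC.

From DC: distances to unvisited — S6=7, N1=12, P1=15, C9=17, J8=20. Nearest is S6 (7).
From S6: distances to unvisited — N1=5, P1=8, J8=13, C9=19. Nearest is N1 (5).
From N1: distances to unvisited — P1=13, C9=14, J8=18. Nearest is P1 (13).
From P1: distances to unvisited — J8=21, C9=23. Nearest is J8 (21).
From J8: distances to unvisited — C9=6. Nearest is C9 (6).
Return C9→DC: 17.
Total = 7 + 5 + 13 + 21 + 6 + 17 = 69.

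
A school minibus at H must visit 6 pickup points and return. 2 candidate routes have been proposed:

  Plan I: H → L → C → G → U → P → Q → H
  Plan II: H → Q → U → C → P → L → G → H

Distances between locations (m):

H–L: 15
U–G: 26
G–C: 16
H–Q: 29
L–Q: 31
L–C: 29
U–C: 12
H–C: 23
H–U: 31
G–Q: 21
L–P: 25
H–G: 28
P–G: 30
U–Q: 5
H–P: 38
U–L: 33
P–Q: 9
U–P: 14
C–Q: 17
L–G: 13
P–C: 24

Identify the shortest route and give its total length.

Plan I: 15 + 29 + 16 + 26 + 14 + 9 + 29 = 138
Plan II: 29 + 5 + 12 + 24 + 25 + 13 + 28 = 136

Shortest is Plan II, total 136 m.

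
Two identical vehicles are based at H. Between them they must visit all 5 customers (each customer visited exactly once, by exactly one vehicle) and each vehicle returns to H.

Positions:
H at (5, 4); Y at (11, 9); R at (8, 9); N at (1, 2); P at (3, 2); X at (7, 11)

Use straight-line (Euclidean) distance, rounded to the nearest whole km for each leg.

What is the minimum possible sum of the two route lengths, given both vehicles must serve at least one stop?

29 km — the smallest possible combined total.

Try each way of splitting the stops between the two vehicles (each non-empty) and, for each split, find the best tour for each vehicle:
  {Y} + {R, N, P, X}: 16 + 24 = 40
  {R} + {Y, N, P, X}: 12 + 28 = 40
  {Y, R} + {N, P, X}: 17 + 23 = 40
  {N} + {Y, R, P, X}: 8 + 26 = 34
  {Y, N} + {R, P, X}: 24 + 21 = 45
  {R, N} + {Y, P, X}: 20 + 25 = 45
  … (15 splits in total)
  {N, P} + {Y, R, X}: 9 + 20 = 29  ← best
Best: vehicle 1 H → N → P → H = 9; vehicle 2 H → Y → R → X → H = 20; combined 29.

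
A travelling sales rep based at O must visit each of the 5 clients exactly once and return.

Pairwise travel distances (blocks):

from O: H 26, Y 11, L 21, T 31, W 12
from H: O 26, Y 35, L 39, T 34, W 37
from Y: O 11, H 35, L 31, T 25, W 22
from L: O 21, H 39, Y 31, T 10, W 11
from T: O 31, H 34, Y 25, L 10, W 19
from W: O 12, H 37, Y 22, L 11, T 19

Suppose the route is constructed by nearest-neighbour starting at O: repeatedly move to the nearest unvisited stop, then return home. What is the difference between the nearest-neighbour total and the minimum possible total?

Excess over optimum: 1 blocks.

O: Y=11, W=12, L=21, H=26, T=31 ⇒ Y
Y: W=22, T=25, L=31, H=35 ⇒ W
W: L=11, T=19, H=37 ⇒ L
L: T=10, H=39 ⇒ T
T: H=34 ⇒ H
NN route O → Y → W → L → T → H → O costs 114.
Optimal: O → Y → H → T → L → W → O costs 113 (by enumerating all 60 distinct tours).
Excess = 114 − 113 = 1.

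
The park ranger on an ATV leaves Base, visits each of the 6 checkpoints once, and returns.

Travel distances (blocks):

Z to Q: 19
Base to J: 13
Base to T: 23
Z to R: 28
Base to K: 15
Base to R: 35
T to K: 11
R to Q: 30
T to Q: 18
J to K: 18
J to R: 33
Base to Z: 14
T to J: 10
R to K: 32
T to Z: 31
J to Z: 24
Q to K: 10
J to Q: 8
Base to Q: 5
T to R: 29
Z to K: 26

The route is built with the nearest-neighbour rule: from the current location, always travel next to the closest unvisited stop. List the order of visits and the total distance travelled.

123 blocks along Base → Q → J → T → K → Z → R → Base.

Base → [Q:5 / J:13 / Z:14 / K:15 / T:23 / R:35] → Q (5)
Q → [J:8 / K:10 / T:18 / Z:19 / R:30] → J (8)
J → [T:10 / K:18 / Z:24 / R:33] → T (10)
T → [K:11 / R:29 / Z:31] → K (11)
K → [Z:26 / R:32] → Z (26)
Z → [R:28] → R (28)
Return R→Base: 35.
Total = 5 + 8 + 10 + 11 + 26 + 28 + 35 = 123.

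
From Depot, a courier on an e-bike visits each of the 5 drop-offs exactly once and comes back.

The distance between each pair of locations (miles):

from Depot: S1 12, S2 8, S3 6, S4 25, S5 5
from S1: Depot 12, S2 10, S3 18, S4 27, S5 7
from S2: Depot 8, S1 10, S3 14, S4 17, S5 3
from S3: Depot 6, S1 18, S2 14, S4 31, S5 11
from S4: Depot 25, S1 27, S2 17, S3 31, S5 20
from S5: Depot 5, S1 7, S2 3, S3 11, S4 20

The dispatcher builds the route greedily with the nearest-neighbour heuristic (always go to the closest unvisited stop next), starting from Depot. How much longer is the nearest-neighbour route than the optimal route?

Excess over optimum: 16 miles.

Depot: S5=5, S3=6, S2=8, S1=12, S4=25 ⇒ S5
S5: S2=3, S1=7, S3=11, S4=20 ⇒ S2
S2: S1=10, S3=14, S4=17 ⇒ S1
S1: S3=18, S4=27 ⇒ S3
S3: S4=31 ⇒ S4
NN route Depot → S5 → S2 → S1 → S3 → S4 → Depot costs 92.
Optimal: Depot → S1 → S2 → S4 → S5 → S3 → Depot costs 76 (by enumerating all 60 distinct tours).
Excess = 92 − 76 = 16.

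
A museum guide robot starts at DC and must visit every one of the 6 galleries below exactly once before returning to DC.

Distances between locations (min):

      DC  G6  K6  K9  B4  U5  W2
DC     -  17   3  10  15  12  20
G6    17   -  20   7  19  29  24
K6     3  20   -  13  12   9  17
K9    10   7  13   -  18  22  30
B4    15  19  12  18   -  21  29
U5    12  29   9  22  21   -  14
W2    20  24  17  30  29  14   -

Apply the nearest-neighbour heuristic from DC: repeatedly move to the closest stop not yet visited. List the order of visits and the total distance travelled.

Nearest-neighbour total = 90 min; route DC → K6 → U5 → W2 → G6 → K9 → B4 → DC.

DC → [K6:3 / K9:10 / U5:12 / B4:15 / G6:17 / W2:20] → K6 (3)
K6 → [U5:9 / B4:12 / K9:13 / W2:17 / G6:20] → U5 (9)
U5 → [W2:14 / B4:21 / K9:22 / G6:29] → W2 (14)
W2 → [G6:24 / B4:29 / K9:30] → G6 (24)
G6 → [K9:7 / B4:19] → K9 (7)
K9 → [B4:18] → B4 (18)
Return B4→DC: 15.
Total = 3 + 9 + 14 + 24 + 7 + 18 + 15 = 90.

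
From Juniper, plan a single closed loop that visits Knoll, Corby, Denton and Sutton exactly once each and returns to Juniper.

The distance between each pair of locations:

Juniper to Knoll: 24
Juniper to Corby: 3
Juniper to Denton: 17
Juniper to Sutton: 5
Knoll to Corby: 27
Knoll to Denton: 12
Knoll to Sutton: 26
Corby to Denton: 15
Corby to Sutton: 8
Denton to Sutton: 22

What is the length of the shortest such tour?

Minimum total distance: 61.

Juniper→Knoll→Corby→Denton→Sutton→Juniper: 24+27+15+22+5 = 93
Juniper→Knoll→Corby→Sutton→Denton→Juniper: 24+27+8+22+17 = 98
Juniper→Knoll→Denton→Corby→Sutton→Juniper: 24+12+15+8+5 = 64
Juniper→Knoll→Denton→Sutton→Corby→Juniper: 24+12+22+8+3 = 69
Juniper→Knoll→Sutton→Corby→Denton→Juniper: 24+26+8+15+17 = 90
Juniper→Knoll→Sutton→Denton→Corby→Juniper: 24+26+22+15+3 = 90
Juniper→Corby→Knoll→Denton→Sutton→Juniper: 3+27+12+22+5 = 69
Juniper→Corby→Knoll→Sutton→Denton→Juniper: 3+27+26+22+17 = 95
Juniper→Corby→Denton→Knoll→Sutton→Juniper: 3+15+12+26+5 = 61
Juniper→Corby→Sutton→Knoll→Denton→Juniper: 3+8+26+12+17 = 66
Juniper→Denton→Knoll→Corby→Sutton→Juniper: 17+12+27+8+5 = 69
Juniper→Denton→Corby→Knoll→Sutton→Juniper: 17+15+27+26+5 = 90
The minimum is 61.
One optimal route: Juniper → Corby → Denton → Knoll → Sutton → Juniper (or its reverse).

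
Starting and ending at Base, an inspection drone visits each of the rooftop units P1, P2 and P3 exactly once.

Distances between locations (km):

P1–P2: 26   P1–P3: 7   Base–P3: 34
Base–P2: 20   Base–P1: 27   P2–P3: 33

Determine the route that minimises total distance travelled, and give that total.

There are 3 distinct closed tours to check (reversals are equivalent).
Base → P1 → P2 → P3 → Base: 27+26+33+34 = 120
Base → P1 → P3 → P2 → Base: 27+7+33+20 = 87
Base → P2 → P1 → P3 → Base: 20+26+7+34 = 87
The minimum is 87.
One optimal route: Base → P1 → P3 → P2 → Base (or its reverse).

87 km — the shortest possible round trip.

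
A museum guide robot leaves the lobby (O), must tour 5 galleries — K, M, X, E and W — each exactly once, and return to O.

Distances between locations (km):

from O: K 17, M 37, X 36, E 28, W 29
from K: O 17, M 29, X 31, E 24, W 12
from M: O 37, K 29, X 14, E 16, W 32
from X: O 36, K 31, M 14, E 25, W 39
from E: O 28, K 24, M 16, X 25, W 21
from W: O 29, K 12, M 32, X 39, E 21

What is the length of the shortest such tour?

Minimum total distance: 116 km.

There are 60 distinct closed tours to check (reversals are equivalent).
O - K - M - X - E - W - O: 17+29+14+25+21+29 = 135
O - K - M - X - W - E - O: 17+29+14+39+21+28 = 148
O - K - M - E - X - W - O: 17+29+16+25+39+29 = 155
O - K - M - E - W - X - O: 17+29+16+21+39+36 = 158
O - K - M - W - X - E - O: 17+29+32+39+25+28 = 170
O - K - M - W - E - X - O: 17+29+32+21+25+36 = 160
O - K - X - M - E - W - O: 17+31+14+16+21+29 = 128
O - K - X - M - W - E - O: 17+31+14+32+21+28 = 143
O - K - X - E - M - W - O: 17+31+25+16+32+29 = 150
O - K - X - E - W - M - O: 17+31+25+21+32+37 = 163
O - K - X - W - M - E - O: 17+31+39+32+16+28 = 163
O - K - X - W - E - M - O: 17+31+39+21+16+37 = 161
O - K - E - M - X - W - O: 17+24+16+14+39+29 = 139
O - K - E - M - W - X - O: 17+24+16+32+39+36 = 164
… (46 more)
O - K - W - E - M - X - O: 17+12+21+16+14+36 = 116  ← best
The minimum is 116.
One optimal route: O → K → W → E → M → X → O (or its reverse).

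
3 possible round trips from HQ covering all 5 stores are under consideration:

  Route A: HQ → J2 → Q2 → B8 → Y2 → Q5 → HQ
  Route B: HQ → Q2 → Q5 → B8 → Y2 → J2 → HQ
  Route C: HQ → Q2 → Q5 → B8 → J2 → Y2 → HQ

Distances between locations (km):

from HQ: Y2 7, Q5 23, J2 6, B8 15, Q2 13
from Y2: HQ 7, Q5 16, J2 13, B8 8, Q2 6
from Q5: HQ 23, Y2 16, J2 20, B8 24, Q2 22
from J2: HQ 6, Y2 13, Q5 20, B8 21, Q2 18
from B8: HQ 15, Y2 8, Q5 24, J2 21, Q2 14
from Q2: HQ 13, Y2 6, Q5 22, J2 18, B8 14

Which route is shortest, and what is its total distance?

Shortest is Route A, total 85 km.

Route A: 6 + 18 + 14 + 8 + 16 + 23 = 85
Route B: 13 + 22 + 24 + 8 + 13 + 6 = 86
Route C: 13 + 22 + 24 + 21 + 13 + 7 = 100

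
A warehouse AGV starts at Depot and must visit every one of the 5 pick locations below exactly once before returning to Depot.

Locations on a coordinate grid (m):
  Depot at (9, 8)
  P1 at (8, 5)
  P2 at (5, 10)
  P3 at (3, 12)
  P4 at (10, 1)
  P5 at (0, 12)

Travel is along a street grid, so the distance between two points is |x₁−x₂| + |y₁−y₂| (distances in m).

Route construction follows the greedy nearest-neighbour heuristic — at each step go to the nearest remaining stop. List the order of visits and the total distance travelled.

Depot → [P1:4 / P2:6 / P4:8 / P3:10 / P5:13] → P1 (4)
P1 → [P4:6 / P2:8 / P3:12 / P5:15] → P4 (6)
P4 → [P2:14 / P3:18 / P5:21] → P2 (14)
P2 → [P3:4 / P5:7] → P3 (4)
P3 → [P5:3] → P5 (3)
Return P5→Depot: 13.
Total = 4 + 6 + 14 + 4 + 3 + 13 = 44.

Total distance 44 m via the nearest-neighbour route Depot → P1 → P4 → P2 → P3 → P5 → Depot.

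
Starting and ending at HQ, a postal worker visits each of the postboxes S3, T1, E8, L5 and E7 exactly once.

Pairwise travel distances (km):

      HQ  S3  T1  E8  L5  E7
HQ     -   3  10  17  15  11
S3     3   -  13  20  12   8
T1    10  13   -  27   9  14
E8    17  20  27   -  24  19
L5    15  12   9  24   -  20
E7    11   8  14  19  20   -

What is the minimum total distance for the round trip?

Minimum total distance: 73 km.

HQ → S3 → T1 → E8 → L5 → E7 → HQ: 3+13+27+24+20+11 = 98
HQ → S3 → T1 → E8 → E7 → L5 → HQ: 3+13+27+19+20+15 = 97
HQ → S3 → T1 → L5 → E8 → E7 → HQ: 3+13+9+24+19+11 = 79
HQ → S3 → T1 → L5 → E7 → E8 → HQ: 3+13+9+20+19+17 = 81
HQ → S3 → T1 → E7 → E8 → L5 → HQ: 3+13+14+19+24+15 = 88
HQ → S3 → T1 → E7 → L5 → E8 → HQ: 3+13+14+20+24+17 = 91
HQ → S3 → E8 → T1 → L5 → E7 → HQ: 3+20+27+9+20+11 = 90
HQ → S3 → E8 → T1 → E7 → L5 → HQ: 3+20+27+14+20+15 = 99
HQ → S3 → E8 → L5 → T1 → E7 → HQ: 3+20+24+9+14+11 = 81
HQ → S3 → E8 → L5 → E7 → T1 → HQ: 3+20+24+20+14+10 = 91
HQ → S3 → E8 → E7 → T1 → L5 → HQ: 3+20+19+14+9+15 = 80
HQ → S3 → E8 → E7 → L5 → T1 → HQ: 3+20+19+20+9+10 = 81
HQ → S3 → L5 → T1 → E8 → E7 → HQ: 3+12+9+27+19+11 = 81
HQ → S3 → L5 → T1 → E7 → E8 → HQ: 3+12+9+14+19+17 = 74
… (46 more)
HQ → S3 → E7 → E8 → L5 → T1 → HQ: 3+8+19+24+9+10 = 73  ← best
The minimum is 73.
One optimal route: HQ → S3 → E7 → E8 → L5 → T1 → HQ (or its reverse).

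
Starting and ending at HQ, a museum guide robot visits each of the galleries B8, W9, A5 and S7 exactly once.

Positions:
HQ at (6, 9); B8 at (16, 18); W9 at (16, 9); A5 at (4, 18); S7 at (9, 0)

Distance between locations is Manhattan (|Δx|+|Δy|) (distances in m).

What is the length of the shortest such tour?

There are 12 distinct closed tours to check (reversals are equivalent).
HQ-B8-W9-A5-S7-HQ: 19+9+21+23+12 = 84
HQ-B8-W9-S7-A5-HQ: 19+9+16+23+11 = 78
HQ-B8-A5-W9-S7-HQ: 19+12+21+16+12 = 80
HQ-B8-A5-S7-W9-HQ: 19+12+23+16+10 = 80
HQ-B8-S7-W9-A5-HQ: 19+25+16+21+11 = 92
HQ-B8-S7-A5-W9-HQ: 19+25+23+21+10 = 98
HQ-W9-B8-A5-S7-HQ: 10+9+12+23+12 = 66
HQ-W9-B8-S7-A5-HQ: 10+9+25+23+11 = 78
HQ-W9-A5-B8-S7-HQ: 10+21+12+25+12 = 80
HQ-W9-S7-B8-A5-HQ: 10+16+25+12+11 = 74
HQ-A5-B8-W9-S7-HQ: 11+12+9+16+12 = 60
HQ-A5-W9-B8-S7-HQ: 11+21+9+25+12 = 78
The minimum is 60.
One optimal route: HQ → A5 → B8 → W9 → S7 → HQ (or its reverse).

Shortest round trip = 60 m.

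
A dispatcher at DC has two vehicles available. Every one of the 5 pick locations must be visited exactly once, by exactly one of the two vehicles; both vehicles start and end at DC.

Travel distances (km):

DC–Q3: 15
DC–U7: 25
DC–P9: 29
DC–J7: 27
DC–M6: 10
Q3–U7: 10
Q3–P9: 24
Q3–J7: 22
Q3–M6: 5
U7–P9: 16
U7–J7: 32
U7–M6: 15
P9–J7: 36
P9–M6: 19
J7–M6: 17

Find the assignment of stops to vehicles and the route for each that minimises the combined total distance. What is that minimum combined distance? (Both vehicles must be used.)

124 km — the smallest possible combined total.

There are 2^4 − 1 = 15 ways to divide the 5 stops into two non-empty groups. For each, the best each vehicle can do is its own shortest tour through its group:
  {Q3} + {U7, P9, J7, M6}: 30 + 104 = 134
  {U7} + {Q3, P9, J7, M6}: 50 + 102 = 152
  {Q3, U7} + {P9, J7, M6}: 50 + 92 = 142
  {P9} + {Q3, U7, J7, M6}: 58 + 84 = 142
  {Q3, P9} + {U7, J7, M6}: 68 + 84 = 152
  {U7, P9} + {Q3, J7, M6}: 70 + 64 = 134
  … (15 splits in total)
  {Q3, U7, P9} + {J7, M6}: 70 + 54 = 124  ← best
Best: vehicle 1 DC → Q3 → U7 → P9 → DC = 70; vehicle 2 DC → J7 → M6 → DC = 54; combined 124.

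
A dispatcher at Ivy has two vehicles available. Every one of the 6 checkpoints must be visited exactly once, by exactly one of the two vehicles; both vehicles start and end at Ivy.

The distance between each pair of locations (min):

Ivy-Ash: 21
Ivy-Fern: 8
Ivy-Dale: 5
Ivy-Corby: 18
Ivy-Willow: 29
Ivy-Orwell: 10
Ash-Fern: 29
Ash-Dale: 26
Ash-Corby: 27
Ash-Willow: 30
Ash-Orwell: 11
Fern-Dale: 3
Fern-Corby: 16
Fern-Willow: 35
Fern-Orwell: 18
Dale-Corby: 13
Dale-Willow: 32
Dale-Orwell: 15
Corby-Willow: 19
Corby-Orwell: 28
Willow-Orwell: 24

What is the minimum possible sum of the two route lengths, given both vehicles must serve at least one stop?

104 min — the smallest possible combined total.

There are 2^5 − 1 = 31 ways to divide the 6 stops into two non-empty groups. For each, the best each vehicle can do is its own shortest tour through its group:
  {Ash} + {Fern, Dale, Corby, Willow, Orwell}: 42 + 77 = 119
  {Fern} + {Ash, Dale, Corby, Willow, Orwell}: 16 + 88 = 104
  {Ash, Fern} + {Dale, Corby, Willow, Orwell}: 58 + 71 = 129
  {Dale} + {Ash, Fern, Corby, Willow, Orwell}: 10 + 94 = 104
  {Ash, Dale} + {Fern, Corby, Willow, Orwell}: 52 + 77 = 129
  {Fern, Dale} + {Ash, Corby, Willow, Orwell}: 16 + 88 = 104
  … (31 splits in total)
Best: vehicle 1 Ivy → Fern → Ivy = 16; vehicle 2 Ivy → Dale → Corby → Willow → Ash → Orwell → Ivy = 88; combined 104.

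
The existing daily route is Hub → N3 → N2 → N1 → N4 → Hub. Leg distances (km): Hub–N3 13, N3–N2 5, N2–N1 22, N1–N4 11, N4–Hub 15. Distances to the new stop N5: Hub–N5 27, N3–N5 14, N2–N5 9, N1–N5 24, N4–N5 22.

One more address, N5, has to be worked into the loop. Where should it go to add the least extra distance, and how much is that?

Insertion cost between consecutive stops i–j is d(i,N5) + d(N5,j) − d(i,j):
  between Hub and N3: 27 + 14 − 13 = 28
  between N3 and N2: 14 + 9 − 5 = 18
  between N2 and N1: 9 + 24 − 22 = 11
  between N1 and N4: 24 + 22 − 11 = 35
  between N4 and Hub: 22 + 27 − 15 = 34
Cheapest insertion is between N2 and N1, adding 11.
New total = 66 + 11 = 77.

Adding 11 km by placing N5 on the N2–N1 leg.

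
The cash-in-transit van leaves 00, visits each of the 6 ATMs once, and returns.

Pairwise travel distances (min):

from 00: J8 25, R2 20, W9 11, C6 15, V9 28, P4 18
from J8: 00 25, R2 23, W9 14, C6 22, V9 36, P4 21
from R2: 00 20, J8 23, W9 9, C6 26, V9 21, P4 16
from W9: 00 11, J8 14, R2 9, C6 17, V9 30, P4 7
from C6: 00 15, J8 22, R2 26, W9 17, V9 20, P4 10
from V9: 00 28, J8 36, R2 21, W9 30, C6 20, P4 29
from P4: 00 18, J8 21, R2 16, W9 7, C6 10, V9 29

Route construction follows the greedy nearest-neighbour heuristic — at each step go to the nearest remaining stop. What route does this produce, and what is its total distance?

At 00 the remaining stops are W9 11, C6 15, P4 18, R2 20, J8 25, V9 28; go to W9.
At W9 the remaining stops are P4 7, R2 9, J8 14, C6 17, V9 30; go to P4.
At P4 the remaining stops are C6 10, R2 16, J8 21, V9 29; go to C6.
At C6 the remaining stops are V9 20, J8 22, R2 26; go to V9.
At V9 the remaining stops are R2 21, J8 36; go to R2.
At R2 the remaining stops are J8 23; go to J8.
Return J8→00: 25.
Total = 11 + 7 + 10 + 20 + 21 + 23 + 25 = 117.

Nearest-neighbour total = 117 min; route 00 → W9 → P4 → C6 → V9 → R2 → J8 → 00.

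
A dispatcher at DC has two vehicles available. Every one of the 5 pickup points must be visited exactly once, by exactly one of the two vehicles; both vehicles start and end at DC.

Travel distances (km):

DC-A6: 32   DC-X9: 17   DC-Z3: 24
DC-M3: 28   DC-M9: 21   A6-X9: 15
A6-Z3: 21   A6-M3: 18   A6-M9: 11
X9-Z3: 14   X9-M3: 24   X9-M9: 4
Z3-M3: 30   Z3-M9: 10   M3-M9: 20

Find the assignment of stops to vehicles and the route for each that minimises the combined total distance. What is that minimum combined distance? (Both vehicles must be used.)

125 km — the smallest possible combined total.

There are 2^4 − 1 = 15 ways to divide the 5 stops into two non-empty groups. For each, the best each vehicle can do is its own shortest tour through its group:
  {A6} + {X9, Z3, M3, M9}: 64 + 89 = 153
  {X9} + {A6, Z3, M3, M9}: 34 + 91 = 125
  {A6, X9} + {Z3, M3, M9}: 64 + 82 = 146
  {Z3} + {A6, X9, M3, M9}: 48 + 78 = 126
  {A6, Z3} + {X9, M3, M9}: 77 + 69 = 146
  {X9, Z3} + {A6, M3, M9}: 55 + 78 = 133
  … (15 splits in total)
Best: vehicle 1 DC → X9 → DC = 34; vehicle 2 DC → Z3 → M9 → A6 → M3 → DC = 91; combined 125.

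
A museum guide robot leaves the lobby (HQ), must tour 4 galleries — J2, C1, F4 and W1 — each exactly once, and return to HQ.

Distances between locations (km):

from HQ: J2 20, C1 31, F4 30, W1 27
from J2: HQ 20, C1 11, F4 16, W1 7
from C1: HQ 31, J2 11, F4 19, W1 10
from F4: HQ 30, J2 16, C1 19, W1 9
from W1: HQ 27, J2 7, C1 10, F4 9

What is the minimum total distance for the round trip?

With 4 stops there are 4!/2 = 12 distinct round trips (a route and its reverse cost the same).
HQ - J2 - C1 - F4 - W1 - HQ: 20+11+19+9+27 = 86
HQ - J2 - C1 - W1 - F4 - HQ: 20+11+10+9+30 = 80
HQ - J2 - F4 - C1 - W1 - HQ: 20+16+19+10+27 = 92
HQ - J2 - F4 - W1 - C1 - HQ: 20+16+9+10+31 = 86
HQ - J2 - W1 - C1 - F4 - HQ: 20+7+10+19+30 = 86
HQ - J2 - W1 - F4 - C1 - HQ: 20+7+9+19+31 = 86
HQ - C1 - J2 - F4 - W1 - HQ: 31+11+16+9+27 = 94
HQ - C1 - J2 - W1 - F4 - HQ: 31+11+7+9+30 = 88
HQ - C1 - F4 - J2 - W1 - HQ: 31+19+16+7+27 = 100
HQ - C1 - W1 - J2 - F4 - HQ: 31+10+7+16+30 = 94
HQ - F4 - J2 - C1 - W1 - HQ: 30+16+11+10+27 = 94
HQ - F4 - C1 - J2 - W1 - HQ: 30+19+11+7+27 = 94
The minimum is 80.
One optimal route: HQ → J2 → C1 → W1 → F4 → HQ (or its reverse).

80 km — the shortest possible round trip.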